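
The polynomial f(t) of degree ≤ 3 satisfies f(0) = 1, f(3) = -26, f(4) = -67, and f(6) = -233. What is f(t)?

Write f(t) = at^3 + bt^2 + ct + d. Substituting each data point gives a linear system:
  d = 1
  27a + 9b + 3c + d = -26
  64a + 16b + 4c + d = -67
  216a + 36b + 6c + d = -233
Solving the system yields a = -1, b = -1, c = 3, d = 1.
So f(t) = -t^3 - t^2 + 3t + 1.
Check: f(3) = -26. ✓

f(t) = -t^3 - t^2 + 3t + 1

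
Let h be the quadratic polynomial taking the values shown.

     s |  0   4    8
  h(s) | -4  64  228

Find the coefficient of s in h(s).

Write h(s) = as^2 + bs + c. Substituting each data point gives a linear system:
  c = -4
  16a + 4b + c = 64
  64a + 8b + c = 228
Solving the system yields a = 3, b = 5, c = -4.
So h(s) = 3s^2 + 5s - 4.
The coefficient of s is 5.

5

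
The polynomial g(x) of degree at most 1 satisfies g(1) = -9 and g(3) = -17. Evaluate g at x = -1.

Write g(x) = ax + b. Substituting each data point gives a linear system:
  a + b = -9
  3a + b = -17
Solving the system yields a = -4, b = -5.
So g(x) = -4x - 5.
Then g(-1) = -1.

-1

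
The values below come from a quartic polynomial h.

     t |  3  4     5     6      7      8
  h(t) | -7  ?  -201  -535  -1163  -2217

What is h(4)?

On equispaced nodes a degree-4 polynomial has vanishing fifth forward difference, so
  - h(3) + 5·h(4) - 10·h(5) + 10·h(6) - 5·h(7) + h(8) = 0.
Substituting the known values and solving for h(4):
  5·h(4) = -265
  h(4) = -53.

-53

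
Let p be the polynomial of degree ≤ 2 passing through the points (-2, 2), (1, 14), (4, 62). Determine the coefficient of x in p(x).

Write p(x) = ax^2 + bx + c. Substituting each data point gives a linear system:
  4a - 2b + c = 2
  a + b + c = 14
  16a + 4b + c = 62
Solving the system yields a = 2, b = 6, c = 6.
So p(x) = 2x² + 6x + 6.
The coefficient of x is 6.

6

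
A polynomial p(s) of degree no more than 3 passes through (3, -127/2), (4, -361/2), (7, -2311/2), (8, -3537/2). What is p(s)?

p(s) = -4s^3 + 4s^2 + 3s - 1/2

Using the Lagrange interpolation formula with nodes 3, 4, 7, 8:
  L_0(s) = (s - 4)(s - 7)(s - 8) / -20
  L_1(s) = (s - 3)(s - 7)(s - 8) / 12
  L_2(s) = (s - 3)(s - 4)(s - 8) / -12
  L_3(s) = (s - 3)(s - 4)(s - 7) / 20
Then p(s) = -127/2·L_0(s) - 361/2·L_1(s) - 2311/2·L_2(s) - 3537/2·L_3(s).
Expanding and collecting terms gives p(s) = -4s^3 + 4s^2 + 3s - 1/2.
Check: p(7) = -2311/2. ✓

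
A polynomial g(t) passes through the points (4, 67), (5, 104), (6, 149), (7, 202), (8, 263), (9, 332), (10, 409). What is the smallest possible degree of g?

2

Forward differences of the values at t = 4, 5, 6, 7, 8, 9, 10:
  g  : 67  104  149  202  263  332  409
  Δ  : 37  45  53  61  69  77
  Δ^2: 8  8  8  8  8
  Δ^3: 0  0  0  0
  Δ^4: 0  0  0
  Δ^5: 0  0
  Δ^6: 0
The second differences are constant (8) and nonzero, while all higher differences vanish, so the minimal degree is 2.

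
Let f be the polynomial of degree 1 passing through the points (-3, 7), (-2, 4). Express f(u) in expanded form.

Using the Lagrange interpolation formula with nodes -3, -2:
  L_0(u) = (u + 2) / -1
  L_1(u) = (u + 3) / 1
Then f(u) = 7·L_0(u) + 4·L_1(u).
Expanding and collecting terms gives f(u) = -3u - 2.
Check: f(-2) = 4. ✓

f(u) = -3u - 2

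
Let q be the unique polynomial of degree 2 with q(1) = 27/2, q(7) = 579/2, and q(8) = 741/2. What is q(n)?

q(n) = 5n^2 + 6n + 5/2

Write q(n) = an^2 + bn + c. Substituting each data point gives a linear system:
  a + b + c = 27/2
  49a + 7b + c = 579/2
  64a + 8b + c = 741/2
Solving the system yields a = 5, b = 6, c = 5/2.
So q(n) = 5n² + 6n + 5/2.
Check: q(7) = 579/2. ✓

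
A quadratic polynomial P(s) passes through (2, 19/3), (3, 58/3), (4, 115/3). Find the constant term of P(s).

Write P(s) = as^2 + bs + c. Substituting each data point gives a linear system:
  4a + 2b + c = 19/3
  9a + 3b + c = 58/3
  16a + 4b + c = 115/3
Solving the system yields a = 3, b = -2, c = -5/3.
So P(s) = 3s^2 - 2s - 5/3.
The constant term is -5/3.

-5/3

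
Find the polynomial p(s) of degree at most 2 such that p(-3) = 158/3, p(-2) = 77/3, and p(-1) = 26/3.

p(s) = 5s^2 - 2s + 5/3

Using the Lagrange interpolation formula with nodes -3, -2, -1:
  L_0(s) = (s + 2)(s + 1) / 2
  L_1(s) = (s + 3)(s + 1) / -1
  L_2(s) = (s + 3)(s + 2) / 2
Then p(s) = 158/3·L_0(s) + 77/3·L_1(s) + 26/3·L_2(s).
Expanding and collecting terms gives p(s) = 5s² - 2s + 5/3.
Check: p(-1) = 26/3. ✓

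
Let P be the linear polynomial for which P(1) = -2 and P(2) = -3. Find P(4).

Using the Lagrange interpolation formula with nodes 1, 2:
  L_0(t) = (t - 2) / -1
  L_1(t) = (t - 1) / 1
Then P(t) = -2·L_0(t) - 3·L_1(t).
Expanding and collecting terms gives P(t) = -t - 1.
Evaluating at t = 4: P(4) = -5.

-5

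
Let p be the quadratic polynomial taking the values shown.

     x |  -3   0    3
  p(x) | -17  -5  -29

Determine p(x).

Using the Lagrange interpolation formula with nodes -3, 0, 3:
  L_0(x) = x(x - 3) / 18
  L_1(x) = (x + 3)(x - 3) / -9
  L_2(x) = (x + 3)x / 18
Then p(x) = -17·L_0(x) - 5·L_1(x) - 29·L_2(x).
Expanding and collecting terms gives p(x) = -2x^2 - 2x - 5.
Check: p(0) = -5. ✓

p(x) = -2x^2 - 2x - 5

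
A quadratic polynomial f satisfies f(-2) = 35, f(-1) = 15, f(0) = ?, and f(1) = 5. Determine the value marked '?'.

On equispaced nodes a degree-2 polynomial has vanishing third forward difference, so
  - f(-2) + 3·f(-1) - 3·f(0) + f(1) = 0.
Substituting the known values and solving for f(0):
  -3·f(0) = -15
  f(0) = 5.

5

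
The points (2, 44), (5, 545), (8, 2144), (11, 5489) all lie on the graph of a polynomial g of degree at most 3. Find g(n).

g(n) = 4n^3 + n^2 + 4n

Write g(n) = an^3 + bn^2 + cn + d. Substituting each data point gives a linear system:
  8a + 4b + 2c + d = 44
  125a + 25b + 5c + d = 545
  512a + 64b + 8c + d = 2144
  1331a + 121b + 11c + d = 5489
Solving the system yields a = 4, b = 1, c = 4, d = 0.
So g(n) = 4n^3 + n^2 + 4n.
Check: g(2) = 44. ✓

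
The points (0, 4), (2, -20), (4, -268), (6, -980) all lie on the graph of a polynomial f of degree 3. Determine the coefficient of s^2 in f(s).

Write f(s) = as^3 + bs^2 + cs + d. Substituting each data point gives a linear system:
  d = 4
  8a + 4b + 2c + d = -20
  64a + 16b + 4c + d = -268
  216a + 36b + 6c + d = -980
Solving the system yields a = -5, b = 2, c = 4, d = 4.
So f(s) = -5s³ + 2s² + 4s + 4.
The coefficient of s^2 is 2.

2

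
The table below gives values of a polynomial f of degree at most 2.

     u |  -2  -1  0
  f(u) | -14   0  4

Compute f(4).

Write f(u) = au^2 + bu + c. Substituting each data point gives a linear system:
  4a - 2b + c = -14
  a - b + c = 0
  c = 4
Solving the system yields a = -5, b = -1, c = 4.
So f(u) = -5u^2 - u + 4.
Then f(4) = -80.

-80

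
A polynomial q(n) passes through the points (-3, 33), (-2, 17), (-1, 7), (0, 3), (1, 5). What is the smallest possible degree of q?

Forward differences of the values at n = -3, -2, -1, 0, 1:
  q  : 33  17  7  3  5
  Δ  : -16  -10  -4  2
  Δ^2: 6  6  6
  Δ^3: 0  0
  Δ^4: 0
The second differences are constant (6) and nonzero, while all higher differences vanish, so the minimal degree is 2.

2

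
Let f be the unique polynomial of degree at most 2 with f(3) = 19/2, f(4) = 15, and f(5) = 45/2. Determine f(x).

Write f(x) = ax^2 + bx + c. Substituting each data point gives a linear system:
  9a + 3b + c = 19/2
  16a + 4b + c = 15
  25a + 5b + c = 45/2
Solving the system yields a = 1, b = -3/2, c = 5.
So f(x) = x^2 - (3/2)x + 5.
Check: f(3) = 19/2. ✓

f(x) = x^2 - (3/2)x + 5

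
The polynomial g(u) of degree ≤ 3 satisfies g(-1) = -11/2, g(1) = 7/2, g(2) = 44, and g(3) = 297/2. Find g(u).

g(u) = 5u^3 + 2u^2 - (1/2)u - 3

Using the Lagrange interpolation formula with nodes -1, 1, 2, 3:
  L_0(u) = (u - 1)(u - 2)(u - 3) / -24
  L_1(u) = (u + 1)(u - 2)(u - 3) / 4
  L_2(u) = (u + 1)(u - 1)(u - 3) / -3
  L_3(u) = (u + 1)(u - 1)(u - 2) / 8
Then g(u) = -11/2·L_0(u) + 7/2·L_1(u) + 44·L_2(u) + 297/2·L_3(u).
Expanding and collecting terms gives g(u) = 5u^3 + 2u^2 - (1/2)u - 3.
Check: g(-1) = -11/2. ✓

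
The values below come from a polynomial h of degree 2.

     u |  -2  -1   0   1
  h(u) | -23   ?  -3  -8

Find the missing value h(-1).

-8

On equispaced nodes a degree-2 polynomial has vanishing third forward difference, so
  - h(-2) + 3·h(-1) - 3·h(0) + h(1) = 0.
Substituting the known values and solving for h(-1):
  3·h(-1) = -24
  h(-1) = -8.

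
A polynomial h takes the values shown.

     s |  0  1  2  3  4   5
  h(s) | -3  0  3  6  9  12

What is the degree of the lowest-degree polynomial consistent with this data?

Forward differences of the values at s = 0, 1, 2, 3, 4, 5:
  h  : -3  0  3  6  9  12
  Δ  : 3  3  3  3  3
  Δ^2: 0  0  0  0
  Δ^3: 0  0  0
  Δ^4: 0  0
  Δ^5: 0
The first differences are constant (3) and nonzero, while all higher differences vanish, so the minimal degree is 1.

1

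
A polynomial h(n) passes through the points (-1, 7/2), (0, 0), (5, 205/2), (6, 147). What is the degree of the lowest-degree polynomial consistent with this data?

Divided differences on the nodes -1, 0, 5, 6:
  order 0: 7/2  0  205/2  147
  order 1: -7/2  41/2  89/2
  order 2: 4  4
  order 3: 0
The order-2 divided differences are all 4 (nonzero) and every higher order vanishes, so the data lies on a polynomial of degree exactly 2.

2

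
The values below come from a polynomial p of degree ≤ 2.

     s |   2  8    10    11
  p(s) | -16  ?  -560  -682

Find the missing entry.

-352

The 3 known points determine the degree-2 polynomial uniquely.
Write p(s) = as^2 + bs + c. Substituting each data point gives a linear system:
  4a + 2b + c = -16
  100a + 10b + c = -560
  121a + 11b + c = -682
Solving the system yields a = -6, b = 4, c = 0.
So p(s) = -6s^2 + 4s.
Then p(8) = -352.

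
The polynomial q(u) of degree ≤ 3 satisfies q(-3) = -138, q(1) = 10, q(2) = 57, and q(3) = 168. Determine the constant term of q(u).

Write q(u) = au^3 + bu^2 + cu + d. Substituting each data point gives a linear system:
  -27a + 9b - 3c + d = -138
  a + b + c + d = 10
  8a + 4b + 2c + d = 57
  27a + 9b + 3c + d = 168
Solving the system yields a = 5, b = 2, c = 6, d = -3.
So q(u) = 5u^3 + 2u^2 + 6u - 3.
The constant term is -3.

-3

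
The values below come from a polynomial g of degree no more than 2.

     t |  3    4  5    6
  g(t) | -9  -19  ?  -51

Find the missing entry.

On equispaced nodes a degree-2 polynomial has vanishing third forward difference, so
  - g(3) + 3·g(4) - 3·g(5) + g(6) = 0.
Substituting the known values and solving for g(5):
  -3·g(5) = 99
  g(5) = -33.

-33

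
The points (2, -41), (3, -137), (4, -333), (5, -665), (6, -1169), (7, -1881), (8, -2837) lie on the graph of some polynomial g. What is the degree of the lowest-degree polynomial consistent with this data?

Forward differences of the values at x = 2, 3, 4, 5, 6, 7, 8:
  g  : -41  -137  -333  -665  -1169  -1881  -2837
  Δ  : -96  -196  -332  -504  -712  -956
  Δ^2: -100  -136  -172  -208  -244
  Δ^3: -36  -36  -36  -36
  Δ^4: 0  0  0
  Δ^5: 0  0
  Δ^6: 0
The third differences are constant (-36) and nonzero, while all higher differences vanish, so the minimal degree is 3.

3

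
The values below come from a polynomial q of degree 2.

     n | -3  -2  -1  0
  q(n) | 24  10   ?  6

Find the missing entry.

4

On equispaced nodes a degree-2 polynomial has vanishing third forward difference, so
  - q(-3) + 3·q(-2) - 3·q(-1) + q(0) = 0.
Substituting the known values and solving for q(-1):
  -3·q(-1) = -12
  q(-1) = 4.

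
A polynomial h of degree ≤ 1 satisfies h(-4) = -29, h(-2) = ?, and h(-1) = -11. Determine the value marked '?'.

-17

The 2 known points determine the degree-1 polynomial uniquely.
Write h(n) = an + b. Substituting each data point gives a linear system:
  -4a + b = -29
  -a + b = -11
Solving the system yields a = 6, b = -5.
So h(n) = 6n - 5.
Then h(-2) = -17.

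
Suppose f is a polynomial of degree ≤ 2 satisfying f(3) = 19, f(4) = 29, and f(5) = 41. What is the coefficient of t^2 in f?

1

Write f(t) = at^2 + bt + c. Substituting each data point gives a linear system:
  9a + 3b + c = 19
  16a + 4b + c = 29
  25a + 5b + c = 41
Solving the system yields a = 1, b = 3, c = 1.
So f(t) = t^2 + 3t + 1.
The leading coefficient is 1.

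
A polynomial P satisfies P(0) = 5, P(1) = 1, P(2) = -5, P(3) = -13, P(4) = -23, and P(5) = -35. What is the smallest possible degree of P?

Forward differences of the values at u = 0, 1, 2, 3, 4, 5:
  P  : 5  1  -5  -13  -23  -35
  Δ  : -4  -6  -8  -10  -12
  Δ^2: -2  -2  -2  -2
  Δ^3: 0  0  0
  Δ^4: 0  0
  Δ^5: 0
The second differences are constant (-2) and nonzero, while all higher differences vanish, so the minimal degree is 2.

2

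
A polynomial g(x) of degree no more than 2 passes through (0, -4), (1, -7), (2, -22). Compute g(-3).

-67

Forward differences of the values at x = 0, 1, 2:
  g  : -4  -7  -22
  Δ  : -3  -15
  Δ^2: -12
The second differences are constant, confirming degree 2.
Interpolating (Newton forward form) and evaluating at x = -3 gives g(-3) = -67.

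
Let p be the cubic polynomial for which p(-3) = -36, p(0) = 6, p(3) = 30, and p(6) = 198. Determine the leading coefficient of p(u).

1

Write p(u) = au^3 + bu^2 + cu + d. Substituting each data point gives a linear system:
  -27a + 9b - 3c + d = -36
  d = 6
  27a + 9b + 3c + d = 30
  216a + 36b + 6c + d = 198
Solving the system yields a = 1, b = -1, c = 2, d = 6.
So p(u) = u³ - u² + 2u + 6.
The leading coefficient is 1.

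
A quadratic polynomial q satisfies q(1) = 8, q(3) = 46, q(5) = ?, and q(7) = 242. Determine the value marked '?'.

The 3 known points determine the degree-2 polynomial uniquely.
Write q(x) = ax^2 + bx + c. Substituting each data point gives a linear system:
  a + b + c = 8
  9a + 3b + c = 46
  49a + 7b + c = 242
Solving the system yields a = 5, b = -1, c = 4.
So q(x) = 5x² - x + 4.
Then q(5) = 124.

124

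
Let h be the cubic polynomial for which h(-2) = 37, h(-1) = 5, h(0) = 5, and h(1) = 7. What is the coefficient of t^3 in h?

Write h(t) = at^3 + bt^2 + ct + d. Substituting each data point gives a linear system:
  -8a + 4b - 2c + d = 37
  -a + b - c + d = 5
  d = 5
  a + b + c + d = 7
Solving the system yields a = -5, b = 1, c = 6, d = 5.
So h(t) = -5t^3 + t^2 + 6t + 5.
The leading coefficient is -5.

-5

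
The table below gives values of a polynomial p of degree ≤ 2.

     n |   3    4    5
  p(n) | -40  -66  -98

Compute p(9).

-286

Using the Lagrange interpolation formula with nodes 3, 4, 5:
  L_0(n) = (n - 4)(n - 5) / 2
  L_1(n) = (n - 3)(n - 5) / -1
  L_2(n) = (n - 3)(n - 4) / 2
Then p(n) = -40·L_0(n) - 66·L_1(n) - 98·L_2(n).
Expanding and collecting terms gives p(n) = -3n^2 - 5n + 2.
Evaluating at n = 9: p(9) = -286.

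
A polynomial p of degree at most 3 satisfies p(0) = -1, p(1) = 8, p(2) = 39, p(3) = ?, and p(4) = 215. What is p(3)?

104

On equispaced nodes a degree-3 polynomial has vanishing fourth forward difference, so
  p(0) - 4·p(1) + 6·p(2) - 4·p(3) + p(4) = 0.
Substituting the known values and solving for p(3):
  -4·p(3) = -416
  p(3) = 104.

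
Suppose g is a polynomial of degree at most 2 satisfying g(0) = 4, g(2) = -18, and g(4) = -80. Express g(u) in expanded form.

Write g(u) = au^2 + bu + c. Substituting each data point gives a linear system:
  c = 4
  4a + 2b + c = -18
  16a + 4b + c = -80
Solving the system yields a = -5, b = -1, c = 4.
So g(u) = -5u^2 - u + 4.
Check: g(2) = -18. ✓

g(u) = -5u^2 - u + 4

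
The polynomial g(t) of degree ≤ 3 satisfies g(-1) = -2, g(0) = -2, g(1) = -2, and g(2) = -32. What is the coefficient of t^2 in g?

Write g(t) = at^3 + bt^2 + ct + d. Substituting each data point gives a linear system:
  -a + b - c + d = -2
  d = -2
  a + b + c + d = -2
  8a + 4b + 2c + d = -32
Solving the system yields a = -5, b = 0, c = 5, d = -2.
So g(t) = -5t^3 + 5t - 2.
The coefficient of t^2 is 0.

0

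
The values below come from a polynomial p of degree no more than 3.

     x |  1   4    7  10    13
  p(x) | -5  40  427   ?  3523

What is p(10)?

The 4 known points determine the degree-3 polynomial uniquely.
Write p(x) = ax^3 + bx^2 + cx + d. Substituting each data point gives a linear system:
  a + b + c + d = -5
  64a + 16b + 4c + d = 40
  343a + 49b + 7c + d = 427
  2197a + 169b + 13c + d = 3523
Solving the system yields a = 2, b = -5, c = -2, d = 0.
So p(x) = 2x^3 - 5x^2 - 2x.
Then p(10) = 1480.

1480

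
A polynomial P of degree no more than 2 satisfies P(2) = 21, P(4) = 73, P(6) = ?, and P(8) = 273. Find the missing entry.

On equispaced nodes a degree-2 polynomial has vanishing third forward difference, so
  - P(2) + 3·P(4) - 3·P(6) + P(8) = 0.
Substituting the known values and solving for P(6):
  -3·P(6) = -471
  P(6) = 157.

157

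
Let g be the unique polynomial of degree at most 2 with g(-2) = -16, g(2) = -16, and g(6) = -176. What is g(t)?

g(t) = -5t^2 + 4

Write g(t) = at^2 + bt + c. Substituting each data point gives a linear system:
  4a - 2b + c = -16
  4a + 2b + c = -16
  36a + 6b + c = -176
Solving the system yields a = -5, b = 0, c = 4.
So g(t) = -5t^2 + 4.
Check: g(6) = -176. ✓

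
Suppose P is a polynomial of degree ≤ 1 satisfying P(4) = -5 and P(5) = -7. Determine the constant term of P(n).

Write P(n) = an + b. Substituting each data point gives a linear system:
  4a + b = -5
  5a + b = -7
Solving the system yields a = -2, b = 3.
So P(n) = -2n + 3.
The constant term is 3.

3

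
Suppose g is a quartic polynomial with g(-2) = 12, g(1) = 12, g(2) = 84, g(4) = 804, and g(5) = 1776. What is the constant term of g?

-4

Write g(s) = as^4 + bs^3 + cs^2 + ds + e. Substituting each data point gives a linear system:
  16a - 8b + 4c - 2d + e = 12
  a + b + c + d + e = 12
  16a + 8b + 4c + 2d + e = 84
  256a + 64b + 16c + 4d + e = 804
  625a + 125b + 25c + 5d + e = 1776
Solving the system yields a = 2, b = 3, c = 5, d = 6, e = -4.
So g(s) = 2s⁴ + 3s³ + 5s² + 6s - 4.
The constant term is -4.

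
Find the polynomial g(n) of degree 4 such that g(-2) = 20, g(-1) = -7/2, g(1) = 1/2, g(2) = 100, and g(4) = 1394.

g(n) = 4n^4 + 6n^3 + (1/2)n^2 - 4n - 6

Using the Lagrange interpolation formula with nodes -2, -1, 1, 2, 4:
  L_0(n) = (n + 1)(n - 1)(n - 2)(n - 4) / 72
  L_1(n) = (n + 2)(n - 1)(n - 2)(n - 4) / -30
  L_2(n) = (n + 2)(n + 1)(n - 2)(n - 4) / 18
  L_3(n) = (n + 2)(n + 1)(n - 1)(n - 4) / -24
  L_4(n) = (n + 2)(n + 1)(n - 1)(n - 2) / 180
Then g(n) = 20·L_0(n) - 7/2·L_1(n) + 1/2·L_2(n) + 100·L_3(n) + 1394·L_4(n).
Expanding and collecting terms gives g(n) = 4n⁴ + 6n³ + (1/2)n² - 4n - 6.
Check: g(-1) = -7/2. ✓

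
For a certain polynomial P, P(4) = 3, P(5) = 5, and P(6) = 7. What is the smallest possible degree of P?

1

Forward differences of the values at x = 4, 5, 6:
  P  : 3  5  7
  Δ  : 2  2
  Δ^2: 0
The first differences are constant (2) and nonzero, while all higher differences vanish, so the minimal degree is 1.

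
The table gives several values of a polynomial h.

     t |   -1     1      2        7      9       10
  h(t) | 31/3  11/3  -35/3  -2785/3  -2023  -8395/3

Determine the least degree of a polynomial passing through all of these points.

3

Divided differences on the nodes -1, 1, 2, 7, 9, 10:
  order 0: 31/3  11/3  -35/3  -2785/3  -2023  -8395/3
  order 1: -10/3  -46/3  -550/3  -1642/3  -2326/3
  order 2: -4  -28  -52  -76
  order 3: -3  -3  -3
  order 4: 0  0
  order 5: 0
The order-3 divided differences are all -3 (nonzero) and every higher order vanishes, so the data lies on a polynomial of degree exactly 3.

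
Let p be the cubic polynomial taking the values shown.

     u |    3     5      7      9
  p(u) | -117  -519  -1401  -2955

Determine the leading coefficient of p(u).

Write p(u) = au^3 + bu^2 + cu + d. Substituting each data point gives a linear system:
  27a + 9b + 3c + d = -117
  125a + 25b + 5c + d = -519
  343a + 49b + 7c + d = -1401
  729a + 81b + 9c + d = -2955
Solving the system yields a = -4, b = 0, c = -5, d = 6.
So p(u) = -4u^3 - 5u + 6.
The leading coefficient is -4.

-4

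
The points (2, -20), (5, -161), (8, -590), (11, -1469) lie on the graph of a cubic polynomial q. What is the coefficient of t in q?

Write q(t) = at^3 + bt^2 + ct + d. Substituting each data point gives a linear system:
  8a + 4b + 2c + d = -20
  125a + 25b + 5c + d = -161
  512a + 64b + 8c + d = -590
  1331a + 121b + 11c + d = -1469
Solving the system yields a = -1, b = -1, c = -1, d = -6.
So q(t) = -t³ - t² - t - 6.
The coefficient of t is -1.

-1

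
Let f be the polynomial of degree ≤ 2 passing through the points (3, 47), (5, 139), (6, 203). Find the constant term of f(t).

-1

Write f(t) = at^2 + bt + c. Substituting each data point gives a linear system:
  9a + 3b + c = 47
  25a + 5b + c = 139
  36a + 6b + c = 203
Solving the system yields a = 6, b = -2, c = -1.
So f(t) = 6t² - 2t - 1.
The constant term is -1.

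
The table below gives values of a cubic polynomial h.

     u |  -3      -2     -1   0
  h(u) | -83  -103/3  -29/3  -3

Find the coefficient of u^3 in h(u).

1

Write h(u) = au^3 + bu^2 + cu + d. Substituting each data point gives a linear system:
  -27a + 9b - 3c + d = -83
  -8a + 4b - 2c + d = -103/3
  -a + b - c + d = -29/3
  d = -3
Solving the system yields a = 1, b = -6, c = -1/3, d = -3.
So h(u) = u³ - 6u² - (1/3)u - 3.
The leading coefficient is 1.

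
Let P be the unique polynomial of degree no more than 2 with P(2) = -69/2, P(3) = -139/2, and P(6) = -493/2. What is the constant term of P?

Write P(n) = an^2 + bn + c. Substituting each data point gives a linear system:
  4a + 2b + c = -69/2
  9a + 3b + c = -139/2
  36a + 6b + c = -493/2
Solving the system yields a = -6, b = -5, c = -1/2.
So P(n) = -6n² - 5n - 1/2.
The constant term is -1/2.

-1/2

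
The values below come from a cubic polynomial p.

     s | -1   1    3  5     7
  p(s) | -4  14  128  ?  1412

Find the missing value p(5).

On equispaced nodes a degree-3 polynomial has vanishing fourth forward difference, so
  p(-1) - 4·p(1) + 6·p(3) - 4·p(5) + p(7) = 0.
Substituting the known values and solving for p(5):
  -4·p(5) = -2120
  p(5) = 530.

530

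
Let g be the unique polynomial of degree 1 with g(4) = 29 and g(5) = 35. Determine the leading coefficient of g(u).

6

Write g(u) = au + b. Substituting each data point gives a linear system:
  4a + b = 29
  5a + b = 35
Solving the system yields a = 6, b = 5.
So g(u) = 6u + 5.
The leading coefficient is 6.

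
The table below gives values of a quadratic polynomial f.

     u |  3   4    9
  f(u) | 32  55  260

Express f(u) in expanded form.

f(u) = 3u^2 + 2u - 1

Using the Lagrange interpolation formula with nodes 3, 4, 9:
  L_0(u) = (u - 4)(u - 9) / 6
  L_1(u) = (u - 3)(u - 9) / -5
  L_2(u) = (u - 3)(u - 4) / 30
Then f(u) = 32·L_0(u) + 55·L_1(u) + 260·L_2(u).
Expanding and collecting terms gives f(u) = 3u^2 + 2u - 1.
Check: f(3) = 32. ✓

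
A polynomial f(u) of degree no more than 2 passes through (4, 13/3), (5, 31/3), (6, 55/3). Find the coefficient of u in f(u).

-3

Write f(u) = au^2 + bu + c. Substituting each data point gives a linear system:
  16a + 4b + c = 13/3
  25a + 5b + c = 31/3
  36a + 6b + c = 55/3
Solving the system yields a = 1, b = -3, c = 1/3.
So f(u) = u^2 - 3u + 1/3.
The coefficient of u is -3.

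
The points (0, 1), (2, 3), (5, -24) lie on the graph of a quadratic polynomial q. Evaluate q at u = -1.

-6

Using the Lagrange interpolation formula with nodes 0, 2, 5:
  L_0(u) = (u - 2)(u - 5) / 10
  L_1(u) = u(u - 5) / -6
  L_2(u) = u(u - 2) / 15
Then q(u) = 1·L_0(u) + 3·L_1(u) - 24·L_2(u).
Expanding and collecting terms gives q(u) = -2u^2 + 5u + 1.
Evaluating at u = -1: q(-1) = -6.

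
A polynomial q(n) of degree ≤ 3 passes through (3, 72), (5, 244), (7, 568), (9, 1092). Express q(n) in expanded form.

q(n) = n^3 + 4n^2 + 5n - 6

Write q(n) = an^3 + bn^2 + cn + d. Substituting each data point gives a linear system:
  27a + 9b + 3c + d = 72
  125a + 25b + 5c + d = 244
  343a + 49b + 7c + d = 568
  729a + 81b + 9c + d = 1092
Solving the system yields a = 1, b = 4, c = 5, d = -6.
So q(n) = n^3 + 4n^2 + 5n - 6.
Check: q(5) = 244. ✓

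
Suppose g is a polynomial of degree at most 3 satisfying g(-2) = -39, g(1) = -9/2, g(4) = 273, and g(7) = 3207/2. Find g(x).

g(x) = 5x^3 - (3/2)x^2 - 5x - 3

Write g(x) = ax^3 + bx^2 + cx + d. Substituting each data point gives a linear system:
  -8a + 4b - 2c + d = -39
  a + b + c + d = -9/2
  64a + 16b + 4c + d = 273
  343a + 49b + 7c + d = 3207/2
Solving the system yields a = 5, b = -3/2, c = -5, d = -3.
So g(x) = 5x³ - (3/2)x² - 5x - 3.
Check: g(-2) = -39. ✓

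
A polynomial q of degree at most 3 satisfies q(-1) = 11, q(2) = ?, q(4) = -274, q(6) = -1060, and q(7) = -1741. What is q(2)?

The 4 known points determine the degree-3 polynomial uniquely.
Write q(x) = ax^3 + bx^2 + cx + d. Substituting each data point gives a linear system:
  -a + b - c + d = 11
  64a + 16b + 4c + d = -274
  216a + 36b + 6c + d = -1060
  343a + 49b + 7c + d = -1741
Solving the system yields a = -6, b = 6, c = 3, d = 2.
So q(x) = -6x³ + 6x² + 3x + 2.
Then q(2) = -16.

-16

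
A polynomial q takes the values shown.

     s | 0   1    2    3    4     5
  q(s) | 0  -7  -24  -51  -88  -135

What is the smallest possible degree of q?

Forward differences of the values at s = 0, 1, 2, 3, 4, 5:
  q  : 0  -7  -24  -51  -88  -135
  Δ  : -7  -17  -27  -37  -47
  Δ^2: -10  -10  -10  -10
  Δ^3: 0  0  0
  Δ^4: 0  0
  Δ^5: 0
The second differences are constant (-10) and nonzero, while all higher differences vanish, so the minimal degree is 2.

2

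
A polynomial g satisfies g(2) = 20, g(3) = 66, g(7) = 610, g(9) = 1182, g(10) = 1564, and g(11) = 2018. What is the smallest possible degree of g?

3

Divided differences on the nodes 2, 3, 7, 9, 10, 11:
  order 0: 20  66  610  1182  1564  2018
  order 1: 46  136  286  382  454
  order 2: 18  25  32  36
  order 3: 1  1  1
  order 4: 0  0
  order 5: 0
The order-3 divided differences are all 1 (nonzero) and every higher order vanishes, so the data lies on a polynomial of degree exactly 3.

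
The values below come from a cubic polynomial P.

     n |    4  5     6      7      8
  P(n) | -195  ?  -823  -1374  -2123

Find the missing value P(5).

-440

On equispaced nodes a degree-3 polynomial has vanishing fourth forward difference, so
  P(4) - 4·P(5) + 6·P(6) - 4·P(7) + P(8) = 0.
Substituting the known values and solving for P(5):
  -4·P(5) = 1760
  P(5) = -440.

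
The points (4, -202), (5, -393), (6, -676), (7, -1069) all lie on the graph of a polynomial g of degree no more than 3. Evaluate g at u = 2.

Using the Lagrange interpolation formula with nodes 4, 5, 6, 7:
  L_0(u) = (u - 5)(u - 6)(u - 7) / -6
  L_1(u) = (u - 4)(u - 6)(u - 7) / 2
  L_2(u) = (u - 4)(u - 5)(u - 7) / -2
  L_3(u) = (u - 4)(u - 5)(u - 6) / 6
Then g(u) = -202·L_0(u) - 393·L_1(u) - 676·L_2(u) - 1069·L_3(u).
Expanding and collecting terms gives g(u) = -3u³ - u² + u + 2.
Evaluating at u = 2: g(2) = -24.

-24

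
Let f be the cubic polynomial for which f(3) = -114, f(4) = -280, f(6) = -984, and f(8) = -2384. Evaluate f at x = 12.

Using the Lagrange interpolation formula with nodes 3, 4, 6, 8:
  L_0(x) = (x - 4)(x - 6)(x - 8) / -15
  L_1(x) = (x - 3)(x - 6)(x - 8) / 8
  L_2(x) = (x - 3)(x - 4)(x - 8) / -12
  L_3(x) = (x - 3)(x - 4)(x - 6) / 40
Then f(x) = -114·L_0(x) - 280·L_1(x) - 984·L_2(x) - 2384·L_3(x).
Expanding and collecting terms gives f(x) = -5x^3 + 3x^2 - 2x.
Evaluating at x = 12: f(12) = -8232.

-8232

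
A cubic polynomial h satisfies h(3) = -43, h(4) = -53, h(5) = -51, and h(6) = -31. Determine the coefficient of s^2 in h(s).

Write h(s) = as^3 + bs^2 + cs + d. Substituting each data point gives a linear system:
  27a + 9b + 3c + d = -43
  64a + 16b + 4c + d = -53
  125a + 25b + 5c + d = -51
  216a + 36b + 6c + d = -31
Solving the system yields a = 1, b = -6, c = -5, d = -1.
So h(s) = s^3 - 6s^2 - 5s - 1.
The coefficient of s^2 is -6.

-6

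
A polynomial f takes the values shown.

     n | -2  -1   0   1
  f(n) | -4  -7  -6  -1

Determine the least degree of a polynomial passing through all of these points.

2

Forward differences of the values at n = -2, -1, 0, 1:
  f  : -4  -7  -6  -1
  Δ  : -3  1  5
  Δ^2: 4  4
  Δ^3: 0
The second differences are constant (4) and nonzero, while all higher differences vanish, so the minimal degree is 2.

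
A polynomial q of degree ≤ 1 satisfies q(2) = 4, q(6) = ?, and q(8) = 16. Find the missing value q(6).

The 2 known points determine the degree-1 polynomial uniquely.
Write q(u) = au + b. Substituting each data point gives a linear system:
  2a + b = 4
  8a + b = 16
Solving the system yields a = 2, b = 0.
So q(u) = 2u.
Then q(6) = 12.

12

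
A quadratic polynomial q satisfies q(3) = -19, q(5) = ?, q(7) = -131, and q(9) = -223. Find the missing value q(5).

The 3 known points determine the degree-2 polynomial uniquely.
Write q(s) = as^2 + bs + c. Substituting each data point gives a linear system:
  9a + 3b + c = -19
  49a + 7b + c = -131
  81a + 9b + c = -223
Solving the system yields a = -3, b = 2, c = 2.
So q(s) = -3s^2 + 2s + 2.
Then q(5) = -63.

-63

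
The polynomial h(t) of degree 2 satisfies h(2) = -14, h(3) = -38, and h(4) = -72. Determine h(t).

Write h(t) = at^2 + bt + c. Substituting each data point gives a linear system:
  4a + 2b + c = -14
  9a + 3b + c = -38
  16a + 4b + c = -72
Solving the system yields a = -5, b = 1, c = 4.
So h(t) = -5t^2 + t + 4.
Check: h(4) = -72. ✓

h(t) = -5t^2 + t + 4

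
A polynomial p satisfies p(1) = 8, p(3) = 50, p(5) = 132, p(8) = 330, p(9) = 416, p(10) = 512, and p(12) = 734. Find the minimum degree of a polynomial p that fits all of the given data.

Divided differences on the nodes 1, 3, 5, 8, 9, 10, 12:
  order 0: 8  50  132  330  416  512  734
  order 1: 21  41  66  86  96  111
  order 2: 5  5  5  5  5
  order 3: 0  0  0  0
  order 4: 0  0  0
  order 5: 0  0
  order 6: 0
The order-2 divided differences are all 5 (nonzero) and every higher order vanishes, so the data lies on a polynomial of degree exactly 2.

2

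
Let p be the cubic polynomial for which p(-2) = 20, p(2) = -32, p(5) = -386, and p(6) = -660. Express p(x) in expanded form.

Write p(x) = ax^3 + bx^2 + cx + d. Substituting each data point gives a linear system:
  -8a + 4b - 2c + d = 20
  8a + 4b + 2c + d = -32
  125a + 25b + 5c + d = -386
  216a + 36b + 6c + d = -660
Solving the system yields a = -3, b = 0, c = -1, d = -6.
So p(x) = -3x^3 - x - 6.
Check: p(-2) = 20. ✓

p(x) = -3x^3 - x - 6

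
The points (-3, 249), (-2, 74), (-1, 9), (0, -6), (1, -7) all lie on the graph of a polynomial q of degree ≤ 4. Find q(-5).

Using the Lagrange interpolation formula with nodes -3, -2, -1, 0, 1:
  L_0(t) = (t + 2)(t + 1)t(t - 1) / 24
  L_1(t) = (t + 3)(t + 1)t(t - 1) / -6
  L_2(t) = (t + 3)(t + 2)t(t - 1) / 4
  L_3(t) = (t + 3)(t + 2)(t + 1)(t - 1) / -6
  L_4(t) = (t + 3)(t + 2)(t + 1)t / 24
Then q(t) = 249·L_0(t) + 74·L_1(t) + 9·L_2(t) - 6·L_3(t) - 7·L_4(t).
Expanding and collecting terms gives q(t) = t^4 - 4t^3 + 6t^2 - 4t - 6.
Evaluating at t = -5: q(-5) = 1289.

1289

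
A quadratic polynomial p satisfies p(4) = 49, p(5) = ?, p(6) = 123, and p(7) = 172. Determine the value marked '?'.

On equispaced nodes a degree-2 polynomial has vanishing third forward difference, so
  - p(4) + 3·p(5) - 3·p(6) + p(7) = 0.
Substituting the known values and solving for p(5):
  3·p(5) = 246
  p(5) = 82.

82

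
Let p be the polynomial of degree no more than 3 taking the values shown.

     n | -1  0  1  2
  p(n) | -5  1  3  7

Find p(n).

p(n) = n^3 - 2n^2 + 3n + 1

Using the Lagrange interpolation formula with nodes -1, 0, 1, 2:
  L_0(n) = n(n - 1)(n - 2) / -6
  L_1(n) = (n + 1)(n - 1)(n - 2) / 2
  L_2(n) = (n + 1)n(n - 2) / -2
  L_3(n) = (n + 1)n(n - 1) / 6
Then p(n) = -5·L_0(n) + 1·L_1(n) + 3·L_2(n) + 7·L_3(n).
Expanding and collecting terms gives p(n) = n^3 - 2n^2 + 3n + 1.
Check: p(1) = 3. ✓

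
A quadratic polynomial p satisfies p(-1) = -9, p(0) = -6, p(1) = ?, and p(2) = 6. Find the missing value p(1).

On equispaced nodes a degree-2 polynomial has vanishing third forward difference, so
  - p(-1) + 3·p(0) - 3·p(1) + p(2) = 0.
Substituting the known values and solving for p(1):
  -3·p(1) = 3
  p(1) = -1.

-1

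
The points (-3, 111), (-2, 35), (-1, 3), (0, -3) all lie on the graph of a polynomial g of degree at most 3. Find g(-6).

Forward differences of the values at s = -3, -2, -1, 0:
  g  : 111  35  3  -3
  Δ  : -76  -32  -6
  Δ^2: 44  26
  Δ^3: -18
The third differences are constant, confirming degree 3.
Interpolating (Newton forward form) and evaluating at s = -6 gives g(-6) = 783.

783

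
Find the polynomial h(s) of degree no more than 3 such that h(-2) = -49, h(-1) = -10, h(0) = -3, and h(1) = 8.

Write h(s) = as^3 + bs^2 + cs + d. Substituting each data point gives a linear system:
  -8a + 4b - 2c + d = -49
  -a + b - c + d = -10
  d = -3
  a + b + c + d = 8
Solving the system yields a = 6, b = 2, c = 3, d = -3.
So h(s) = 6s^3 + 2s^2 + 3s - 3.
Check: h(-1) = -10. ✓

h(s) = 6s^3 + 2s^2 + 3s - 3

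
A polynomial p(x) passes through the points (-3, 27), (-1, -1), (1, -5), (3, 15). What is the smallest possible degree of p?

Forward differences of the values at x = -3, -1, 1, 3:
  p  : 27  -1  -5  15
  Δ  : -28  -4  20
  Δ^2: 24  24
  Δ^3: 0
The second differences are constant (24) and nonzero, while all higher differences vanish, so the minimal degree is 2.

2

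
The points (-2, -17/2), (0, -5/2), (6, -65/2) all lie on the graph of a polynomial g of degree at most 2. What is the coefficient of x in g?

Write g(x) = ax^2 + bx + c. Substituting each data point gives a linear system:
  4a - 2b + c = -17/2
  c = -5/2
  36a + 6b + c = -65/2
Solving the system yields a = -1, b = 1, c = -5/2.
So g(x) = -x^2 + x - 5/2.
The coefficient of x is 1.

1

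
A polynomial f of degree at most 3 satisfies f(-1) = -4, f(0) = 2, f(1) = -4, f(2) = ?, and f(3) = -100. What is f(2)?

-34

The 4 known points determine the degree-3 polynomial uniquely.
Write f(x) = ax^3 + bx^2 + cx + d. Substituting each data point gives a linear system:
  -a + b - c + d = -4
  d = 2
  a + b + c + d = -4
  27a + 9b + 3c + d = -100
Solving the system yields a = -2, b = -6, c = 2, d = 2.
So f(x) = -2x^3 - 6x^2 + 2x + 2.
Then f(2) = -34.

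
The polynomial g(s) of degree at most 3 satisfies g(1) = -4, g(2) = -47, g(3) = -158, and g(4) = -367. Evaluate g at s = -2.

17

Using the Lagrange interpolation formula with nodes 1, 2, 3, 4:
  L_0(s) = (s - 2)(s - 3)(s - 4) / -6
  L_1(s) = (s - 1)(s - 3)(s - 4) / 2
  L_2(s) = (s - 1)(s - 2)(s - 4) / -2
  L_3(s) = (s - 1)(s - 2)(s - 3) / 6
Then g(s) = -4·L_0(s) - 47·L_1(s) - 158·L_2(s) - 367·L_3(s).
Expanding and collecting terms gives g(s) = -5s^3 - 4s^2 + 4s + 1.
Evaluating at s = -2: g(-2) = 17.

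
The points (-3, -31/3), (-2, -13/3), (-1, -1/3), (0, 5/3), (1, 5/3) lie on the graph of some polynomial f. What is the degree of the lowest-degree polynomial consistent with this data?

Forward differences of the values at s = -3, -2, -1, 0, 1:
  f  : -31/3  -13/3  -1/3  5/3  5/3
  Δ  : 6  4  2  0
  Δ^2: -2  -2  -2
  Δ^3: 0  0
  Δ^4: 0
The second differences are constant (-2) and nonzero, while all higher differences vanish, so the minimal degree is 2.

2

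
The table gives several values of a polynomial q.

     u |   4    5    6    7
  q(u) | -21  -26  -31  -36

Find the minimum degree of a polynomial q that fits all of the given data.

Forward differences of the values at u = 4, 5, 6, 7:
  q  : -21  -26  -31  -36
  Δ  : -5  -5  -5
  Δ^2: 0  0
  Δ^3: 0
The first differences are constant (-5) and nonzero, while all higher differences vanish, so the minimal degree is 1.

1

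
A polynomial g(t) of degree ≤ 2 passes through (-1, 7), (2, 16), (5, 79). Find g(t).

Write g(t) = at^2 + bt + c. Substituting each data point gives a linear system:
  a - b + c = 7
  4a + 2b + c = 16
  25a + 5b + c = 79
Solving the system yields a = 3, b = 0, c = 4.
So g(t) = 3t² + 4.
Check: g(2) = 16. ✓

g(t) = 3t^2 + 4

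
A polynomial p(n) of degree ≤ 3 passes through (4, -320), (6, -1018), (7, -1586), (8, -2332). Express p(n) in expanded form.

p(n) = -4n^3 - 5n^2 + 5n - 4

Write p(n) = an^3 + bn^2 + cn + d. Substituting each data point gives a linear system:
  64a + 16b + 4c + d = -320
  216a + 36b + 6c + d = -1018
  343a + 49b + 7c + d = -1586
  512a + 64b + 8c + d = -2332
Solving the system yields a = -4, b = -5, c = 5, d = -4.
So p(n) = -4n^3 - 5n^2 + 5n - 4.
Check: p(7) = -1586. ✓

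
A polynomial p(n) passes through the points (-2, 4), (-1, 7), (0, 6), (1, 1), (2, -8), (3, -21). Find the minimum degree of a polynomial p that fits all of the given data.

Forward differences of the values at n = -2, -1, 0, 1, 2, 3:
  p  : 4  7  6  1  -8  -21
  Δ  : 3  -1  -5  -9  -13
  Δ^2: -4  -4  -4  -4
  Δ^3: 0  0  0
  Δ^4: 0  0
  Δ^5: 0
The second differences are constant (-4) and nonzero, while all higher differences vanish, so the minimal degree is 2.

2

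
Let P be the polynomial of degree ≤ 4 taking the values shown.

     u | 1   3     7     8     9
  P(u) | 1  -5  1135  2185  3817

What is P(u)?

P(u) = u^4 - 4u^3 + 2u^2 + u + 1

Write P(u) = au^4 + bu^3 + cu^2 + du + e. Substituting each data point gives a linear system:
  a + b + c + d + e = 1
  81a + 27b + 9c + 3d + e = -5
  2401a + 343b + 49c + 7d + e = 1135
  4096a + 512b + 64c + 8d + e = 2185
  6561a + 729b + 81c + 9d + e = 3817
Solving the system yields a = 1, b = -4, c = 2, d = 1, e = 1.
So P(u) = u^4 - 4u^3 + 2u^2 + u + 1.
Check: P(9) = 3817. ✓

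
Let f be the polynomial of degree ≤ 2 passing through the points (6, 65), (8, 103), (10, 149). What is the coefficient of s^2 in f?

Write f(s) = as^2 + bs + c. Substituting each data point gives a linear system:
  36a + 6b + c = 65
  64a + 8b + c = 103
  100a + 10b + c = 149
Solving the system yields a = 1, b = 5, c = -1.
So f(s) = s^2 + 5s - 1.
The leading coefficient is 1.

1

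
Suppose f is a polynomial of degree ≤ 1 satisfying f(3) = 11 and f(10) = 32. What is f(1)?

Write f(u) = au + b. Substituting each data point gives a linear system:
  3a + b = 11
  10a + b = 32
Solving the system yields a = 3, b = 2.
So f(u) = 3u + 2.
Then f(1) = 5.

5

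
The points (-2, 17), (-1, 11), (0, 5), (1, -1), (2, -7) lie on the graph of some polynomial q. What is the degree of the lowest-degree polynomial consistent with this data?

Forward differences of the values at x = -2, -1, 0, 1, 2:
  q  : 17  11  5  -1  -7
  Δ  : -6  -6  -6  -6
  Δ^2: 0  0  0
  Δ^3: 0  0
  Δ^4: 0
The first differences are constant (-6) and nonzero, while all higher differences vanish, so the minimal degree is 1.

1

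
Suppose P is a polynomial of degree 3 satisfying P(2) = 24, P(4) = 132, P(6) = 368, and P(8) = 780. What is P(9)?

1067

Forward differences of the values at s = 2, 4, 6, 8:
  P  : 24  132  368  780
  Δ  : 108  236  412
  Δ^2: 128  176
  Δ^3: 48
The third differences are constant, confirming degree 3.
Interpolating (Newton forward form) and evaluating at s = 9 gives P(9) = 1067.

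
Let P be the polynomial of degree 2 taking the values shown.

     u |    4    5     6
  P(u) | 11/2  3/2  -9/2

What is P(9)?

-69/2

Using the Lagrange interpolation formula with nodes 4, 5, 6:
  L_0(u) = (u - 5)(u - 6) / 2
  L_1(u) = (u - 4)(u - 6) / -1
  L_2(u) = (u - 4)(u - 5) / 2
Then P(u) = 11/2·L_0(u) + 3/2·L_1(u) - 9/2·L_2(u).
Expanding and collecting terms gives P(u) = -u^2 + 5u + 3/2.
Evaluating at u = 9: P(9) = -69/2.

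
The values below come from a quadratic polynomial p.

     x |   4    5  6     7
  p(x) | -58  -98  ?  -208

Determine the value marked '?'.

-148

The 3 known points determine the degree-2 polynomial uniquely.
Write p(x) = ax^2 + bx + c. Substituting each data point gives a linear system:
  16a + 4b + c = -58
  25a + 5b + c = -98
  49a + 7b + c = -208
Solving the system yields a = -5, b = 5, c = 2.
So p(x) = -5x^2 + 5x + 2.
Then p(6) = -148.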